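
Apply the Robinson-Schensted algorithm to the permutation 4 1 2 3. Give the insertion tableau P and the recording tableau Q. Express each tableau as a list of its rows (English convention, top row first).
Insert each entry of the permutation into P by Schensted row insertion, recording in Q the position of each new cell.

Insert 4: appended to row 1. P = [[4]].
Insert 1: 1 bumps 4 from row 1; 4 starts row 2. P = [[1], [4]].
Insert 2: appended to row 1. P = [[1, 2], [4]].
Insert 3: appended to row 1. P = [[1, 2, 3], [4]].

So P = [[1, 2, 3], [4]], Q = [[1, 3, 4], [2]].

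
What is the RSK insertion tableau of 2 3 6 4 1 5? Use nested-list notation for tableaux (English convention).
P = [[1, 3, 4, 5], [2], [6]]

Insert 2: appended to row 1. P = [[2]].
Insert 3: appended to row 1. P = [[2, 3]].
Insert 6: appended to row 1. P = [[2, 3, 6]].
Insert 4: 4 bumps 6 from row 1; 6 starts row 2. P = [[2, 3, 4], [6]].
Insert 1: 1 bumps 2 from row 1; 2 bumps 6 from row 2; 6 starts row 3. P = [[1, 3, 4], [2], [6]].
Insert 5: appended to row 1. P = [[1, 3, 4, 5], [2], [6]].

So P = [[1, 3, 4, 5], [2], [6]].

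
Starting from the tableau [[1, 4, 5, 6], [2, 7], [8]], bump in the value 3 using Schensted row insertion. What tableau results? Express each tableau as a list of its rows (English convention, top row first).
In row 1, 3 replaces 4 (the leftmost entry greater than 3); 4 is bumped to row 2. In row 2, 4 replaces 7 (the leftmost entry greater than 4); 7 is bumped to row 3. In row 3, 7 replaces 8 (the leftmost entry greater than 7); 8 is bumped to row 4. 8 starts a new row 4. The new tableau is [[1, 3, 5, 6], [2, 4], [7], [8]].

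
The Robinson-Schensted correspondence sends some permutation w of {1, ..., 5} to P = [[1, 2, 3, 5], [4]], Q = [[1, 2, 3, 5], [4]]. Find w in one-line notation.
1 2 4 3 5

Reverse the RSK construction: for i from n down to 1, find the cell of Q containing i, remove the entry at that cell from P, and reverse-bump it up through P; the value ejected from row 1 is w(i).

Step i=5: Q has 5 at row 1, column 4; remove that cell from P, ejecting 5. So w(5) = 5. P is now [[1, 2, 3], [4]].
Step i=4: Q has 4 at row 2, column 1; remove 4 from row 2 of P and reverse-bump: 4 enters row 1 and ejects 3. So w(4) = 3. P is now [[1, 2, 4]].
Step i=3: Q has 3 at row 1, column 3; remove that cell from P, ejecting 4. So w(3) = 4. P is now [[1, 2]].
Step i=2: Q has 2 at row 1, column 2; remove that cell from P, ejecting 2. So w(2) = 2. P is now [[1]].
Step i=1: Q has 1 at row 1, column 1; remove that cell from P, ejecting 1. So w(1) = 1. P is now [].

So w = 1 2 4 3 5.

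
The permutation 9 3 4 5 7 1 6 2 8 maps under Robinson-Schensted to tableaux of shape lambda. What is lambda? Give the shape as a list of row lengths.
[5, 2, 1, 1]

Row-insert each entry into an empty tableau.

After inserting 9: P = [[9]].
After inserting 3: P = [[3], [9]].
After inserting 4: P = [[3, 4], [9]].
After inserting 5: P = [[3, 4, 5], [9]].
After inserting 7: P = [[3, 4, 5, 7], [9]].
After inserting 1: P = [[1, 4, 5, 7], [3], [9]].
After inserting 6: P = [[1, 4, 5, 6], [3, 7], [9]].
After inserting 2: P = [[1, 2, 5, 6], [3, 4], [7], [9]].
After inserting 8: P = [[1, 2, 5, 6, 8], [3, 4], [7], [9]].

The final insertion tableau P = [[1, 2, 5, 6, 8], [3, 4], [7], [9]] has shape [5, 2, 1, 1].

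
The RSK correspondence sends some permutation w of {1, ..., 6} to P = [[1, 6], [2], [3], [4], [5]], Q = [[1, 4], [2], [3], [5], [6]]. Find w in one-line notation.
5 4 3 6 2 1

Reverse the RSK construction: for i from n down to 1, find the cell of Q containing i, remove the entry at that cell from P, and reverse-bump it up through P; the value ejected from row 1 is w(i).

Step i=6: Q has 6 at row 5, column 1; remove 5 from row 5 of P and reverse-bump: 5 enters row 4 and ejects 4; 4 enters row 3 and ejects 3; 3 enters row 2 and ejects 2; 2 enters row 1 and ejects 1. So w(6) = 1. P is now [[2, 6], [3], [4], [5]].
Step i=5: Q has 5 at row 4, column 1; remove 5 from row 4 of P and reverse-bump: 5 enters row 3 and ejects 4; 4 enters row 2 and ejects 3; 3 enters row 1 and ejects 2. So w(5) = 2. P is now [[3, 6], [4], [5]].
Step i=4: Q has 4 at row 1, column 2; remove that cell from P, ejecting 6. So w(4) = 6. P is now [[3], [4], [5]].
Step i=3: Q has 3 at row 3, column 1; remove 5 from row 3 of P and reverse-bump: 5 enters row 2 and ejects 4; 4 enters row 1 and ejects 3. So w(3) = 3. P is now [[4], [5]].
Step i=2: Q has 2 at row 2, column 1; remove 5 from row 2 of P and reverse-bump: 5 enters row 1 and ejects 4. So w(2) = 4. P is now [[5]].
Step i=1: Q has 1 at row 1, column 1; remove that cell from P, ejecting 5. So w(1) = 5. P is now [].

So w = 5 4 3 6 2 1.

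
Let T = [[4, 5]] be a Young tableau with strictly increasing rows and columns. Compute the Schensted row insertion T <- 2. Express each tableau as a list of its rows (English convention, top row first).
In row 1, 2 replaces 4 (the leftmost entry greater than 2); 4 is bumped to row 2. 4 starts a new row 2. The new tableau is [[2, 5], [4]].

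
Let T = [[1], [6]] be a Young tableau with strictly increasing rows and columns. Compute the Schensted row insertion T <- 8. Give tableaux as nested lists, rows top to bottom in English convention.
[[1, 8], [6]]

8 is larger than every entry of row 1, so it is appended to row 1. The new tableau is [[1, 8], [6]].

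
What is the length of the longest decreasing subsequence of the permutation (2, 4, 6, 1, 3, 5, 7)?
2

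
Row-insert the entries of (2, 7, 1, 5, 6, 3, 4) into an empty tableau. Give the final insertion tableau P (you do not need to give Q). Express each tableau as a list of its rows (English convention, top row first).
P = [[1, 3, 4], [2, 5, 6], [7]]

Insert 2: appended to row 1. P = [[2]].
Insert 7: appended to row 1. P = [[2, 7]].
Insert 1: 1 bumps 2 from row 1; 2 starts row 2. P = [[1, 7], [2]].
Insert 5: 5 bumps 7 from row 1; 7 appends to row 2. P = [[1, 5], [2, 7]].
Insert 6: appended to row 1. P = [[1, 5, 6], [2, 7]].
Insert 3: 3 bumps 5 from row 1; 5 bumps 7 from row 2; 7 starts row 3. P = [[1, 3, 6], [2, 5], [7]].
Insert 4: 4 bumps 6 from row 1; 6 appends to row 2. P = [[1, 3, 4], [2, 5, 6], [7]].

So P = [[1, 3, 4], [2, 5, 6], [7]].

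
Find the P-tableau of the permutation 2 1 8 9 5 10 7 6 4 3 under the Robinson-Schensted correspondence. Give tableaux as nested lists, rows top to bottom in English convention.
Insert 2: appended to row 1. P = [[2]].
Insert 1: 1 bumps 2 from row 1; 2 starts row 2. P = [[1], [2]].
Insert 8: appended to row 1. P = [[1, 8], [2]].
Insert 9: appended to row 1. P = [[1, 8, 9], [2]].
Insert 5: 5 bumps 8 from row 1; 8 appends to row 2. P = [[1, 5, 9], [2, 8]].
Insert 10: appended to row 1. P = [[1, 5, 9, 10], [2, 8]].
Insert 7: 7 bumps 9 from row 1; 9 appends to row 2. P = [[1, 5, 7, 10], [2, 8, 9]].
Insert 6: 6 bumps 7 from row 1; 7 bumps 8 from row 2; 8 starts row 3. P = [[1, 5, 6, 10], [2, 7, 9], [8]].
Insert 4: 4 bumps 5 from row 1; 5 bumps 7 from row 2; 7 bumps 8 from row 3; 8 starts row 4. P = [[1, 4, 6, 10], [2, 5, 9], [7], [8]].
Insert 3: 3 bumps 4 from row 1; 4 bumps 5 from row 2; 5 bumps 7 from row 3; 7 bumps 8 from row 4; 8 starts row 5. P = [[1, 3, 6, 10], [2, 4, 9], [5], [7], [8]].

So P = [[1, 3, 6, 10], [2, 4, 9], [5], [7], [8]].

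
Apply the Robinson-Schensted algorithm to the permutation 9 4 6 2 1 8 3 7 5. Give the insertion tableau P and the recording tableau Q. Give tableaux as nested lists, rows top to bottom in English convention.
P = [[1, 3, 5], [2, 6, 7], [4, 8], [9]], Q = [[1, 3, 6], [2, 7, 8], [4, 9], [5]]

Insert each entry of the permutation into P by Schensted row insertion, recording in Q the position of each new cell.

Insert 9: appended to row 1. P = [[9]].
Insert 4: 4 bumps 9 from row 1; 9 starts row 2. P = [[4], [9]].
Insert 6: appended to row 1. P = [[4, 6], [9]].
Insert 2: 2 bumps 4 from row 1; 4 bumps 9 from row 2; 9 starts row 3. P = [[2, 6], [4], [9]].
Insert 1: 1 bumps 2 from row 1; 2 bumps 4 from row 2; 4 bumps 9 from row 3; 9 starts row 4. P = [[1, 6], [2], [4], [9]].
Insert 8: appended to row 1. P = [[1, 6, 8], [2], [4], [9]].
Insert 3: 3 bumps 6 from row 1; 6 appends to row 2. P = [[1, 3, 8], [2, 6], [4], [9]].
Insert 7: 7 bumps 8 from row 1; 8 appends to row 2. P = [[1, 3, 7], [2, 6, 8], [4], [9]].
Insert 5: 5 bumps 7 from row 1; 7 bumps 8 from row 2; 8 appends to row 3. P = [[1, 3, 5], [2, 6, 7], [4, 8], [9]].

So P = [[1, 3, 5], [2, 6, 7], [4, 8], [9]], Q = [[1, 3, 6], [2, 7, 8], [4, 9], [5]].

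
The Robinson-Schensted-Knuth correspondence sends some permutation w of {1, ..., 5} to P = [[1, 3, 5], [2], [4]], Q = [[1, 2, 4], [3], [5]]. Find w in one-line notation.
Reverse the RSK construction: for i from n down to 1, find the cell of Q containing i, remove the entry at that cell from P, and reverse-bump it up through P; the value ejected from row 1 is w(i).

Step i=5: Q has 5 at row 3, column 1; remove 4 from row 3 of P and reverse-bump: 4 enters row 2 and ejects 2; 2 enters row 1 and ejects 1. So w(5) = 1. P is now [[2, 3, 5], [4]].
Step i=4: Q has 4 at row 1, column 3; remove that cell from P, ejecting 5. So w(4) = 5. P is now [[2, 3], [4]].
Step i=3: Q has 3 at row 2, column 1; remove 4 from row 2 of P and reverse-bump: 4 enters row 1 and ejects 3. So w(3) = 3. P is now [[2, 4]].
Step i=2: Q has 2 at row 1, column 2; remove that cell from P, ejecting 4. So w(2) = 4. P is now [[2]].
Step i=1: Q has 1 at row 1, column 1; remove that cell from P, ejecting 2. So w(1) = 2. P is now [].

So w = 2 4 3 5 1.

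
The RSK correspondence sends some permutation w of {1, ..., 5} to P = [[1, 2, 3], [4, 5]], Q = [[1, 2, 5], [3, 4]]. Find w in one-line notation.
4 5 1 2 3

Reverse the RSK construction: for i from n down to 1, find the cell of Q containing i, remove the entry at that cell from P, and reverse-bump it up through P; the value ejected from row 1 is w(i).

Step i=5: Q has 5 at row 1, column 3; remove that cell from P, ejecting 3. So w(5) = 3. P is now [[1, 2], [4, 5]].
Step i=4: Q has 4 at row 2, column 2; remove 5 from row 2 of P and reverse-bump: 5 enters row 1 and ejects 2. So w(4) = 2. P is now [[1, 5], [4]].
Step i=3: Q has 3 at row 2, column 1; remove 4 from row 2 of P and reverse-bump: 4 enters row 1 and ejects 1. So w(3) = 1. P is now [[4, 5]].
Step i=2: Q has 2 at row 1, column 2; remove that cell from P, ejecting 5. So w(2) = 5. P is now [[4]].
Step i=1: Q has 1 at row 1, column 1; remove that cell from P, ejecting 4. So w(1) = 4. P is now [].

So w = 4 5 1 2 3.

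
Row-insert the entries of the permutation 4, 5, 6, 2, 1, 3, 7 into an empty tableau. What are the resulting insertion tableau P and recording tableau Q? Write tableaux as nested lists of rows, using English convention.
P = [[1, 3, 6, 7], [2, 5], [4]], Q = [[1, 2, 3, 7], [4, 6], [5]]

Insert each entry of the permutation into P by Schensted row insertion, recording in Q the position of each new cell.

Insert 4: appended to row 1. P = [[4]], Q = [[1]].
Insert 5: appended to row 1. P = [[4, 5]], Q = [[1, 2]].
Insert 6: appended to row 1. P = [[4, 5, 6]], Q = [[1, 2, 3]].
Insert 2: 2 bumps 4 from row 1; 4 starts row 2. P = [[2, 5, 6], [4]], Q = [[1, 2, 3], [4]].
Insert 1: 1 bumps 2 from row 1; 2 bumps 4 from row 2; 4 starts row 3. P = [[1, 5, 6], [2], [4]], Q = [[1, 2, 3], [4], [5]].
Insert 3: 3 bumps 5 from row 1; 5 appends to row 2. P = [[1, 3, 6], [2, 5], [4]], Q = [[1, 2, 3], [4, 6], [5]].
Insert 7: appended to row 1. P = [[1, 3, 6, 7], [2, 5], [4]], Q = [[1, 2, 3, 7], [4, 6], [5]].

So P = [[1, 3, 6, 7], [2, 5], [4]], Q = [[1, 2, 3, 7], [4, 6], [5]].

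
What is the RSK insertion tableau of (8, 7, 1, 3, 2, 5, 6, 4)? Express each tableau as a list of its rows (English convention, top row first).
P = [[1, 2, 4, 6], [3, 5], [7], [8]]

Insert 8: appended to row 1. P = [[8]].
Insert 7: 7 bumps 8 from row 1; 8 starts row 2. P = [[7], [8]].
Insert 1: 1 bumps 7 from row 1; 7 bumps 8 from row 2; 8 starts row 3. P = [[1], [7], [8]].
Insert 3: appended to row 1. P = [[1, 3], [7], [8]].
Insert 2: 2 bumps 3 from row 1; 3 bumps 7 from row 2; 7 bumps 8 from row 3; 8 starts row 4. P = [[1, 2], [3], [7], [8]].
Insert 5: appended to row 1. P = [[1, 2, 5], [3], [7], [8]].
Insert 6: appended to row 1. P = [[1, 2, 5, 6], [3], [7], [8]].
Insert 4: 4 bumps 5 from row 1; 5 appends to row 2. P = [[1, 2, 4, 6], [3, 5], [7], [8]].

So P = [[1, 2, 4, 6], [3, 5], [7], [8]].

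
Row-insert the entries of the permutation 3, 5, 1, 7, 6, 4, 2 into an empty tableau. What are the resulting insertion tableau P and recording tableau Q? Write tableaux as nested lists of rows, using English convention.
Insert each entry of the permutation into P by Schensted row insertion, recording in Q the position of each new cell.

After inserting 3: P = [[3]].
After inserting 5: P = [[3, 5]].
After inserting 1: P = [[1, 5], [3]].
After inserting 7: P = [[1, 5, 7], [3]].
After inserting 6: P = [[1, 5, 6], [3, 7]].
After inserting 4: P = [[1, 4, 6], [3, 5], [7]].
After inserting 2: P = [[1, 2, 6], [3, 4], [5], [7]].

So P = [[1, 2, 6], [3, 4], [5], [7]], Q = [[1, 2, 4], [3, 5], [6], [7]].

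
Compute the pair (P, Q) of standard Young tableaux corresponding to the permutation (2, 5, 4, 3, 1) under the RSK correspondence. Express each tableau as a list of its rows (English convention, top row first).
P = [[1, 3], [2], [4], [5]], Q = [[1, 2], [3], [4], [5]]

Insert each entry of the permutation into P by Schensted row insertion, recording in Q the position of each new cell.

Insert 2: appended to row 1. P = [[2]].
Insert 5: appended to row 1. P = [[2, 5]].
Insert 4: 4 bumps 5 from row 1; 5 starts row 2. P = [[2, 4], [5]].
Insert 3: 3 bumps 4 from row 1; 4 bumps 5 from row 2; 5 starts row 3. P = [[2, 3], [4], [5]].
Insert 1: 1 bumps 2 from row 1; 2 bumps 4 from row 2; 4 bumps 5 from row 3; 5 starts row 4. P = [[1, 3], [2], [4], [5]].

So P = [[1, 3], [2], [4], [5]], Q = [[1, 2], [3], [4], [5]].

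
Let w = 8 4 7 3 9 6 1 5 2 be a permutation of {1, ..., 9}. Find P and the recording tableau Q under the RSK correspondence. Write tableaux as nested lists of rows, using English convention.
P = [[1, 2, 9], [3, 5], [4, 6], [7], [8]], Q = [[1, 3, 5], [2, 6], [4, 8], [7], [9]]

Insert each entry of the permutation into P by Schensted row insertion, recording in Q the position of each new cell.

Insert 8: appended to row 1. P = [[8]].
Insert 4: 4 bumps 8 from row 1; 8 starts row 2. P = [[4], [8]].
Insert 7: appended to row 1. P = [[4, 7], [8]].
Insert 3: 3 bumps 4 from row 1; 4 bumps 8 from row 2; 8 starts row 3. P = [[3, 7], [4], [8]].
Insert 9: appended to row 1. P = [[3, 7, 9], [4], [8]].
Insert 6: 6 bumps 7 from row 1; 7 appends to row 2. P = [[3, 6, 9], [4, 7], [8]].
Insert 1: 1 bumps 3 from row 1; 3 bumps 4 from row 2; 4 bumps 8 from row 3; 8 starts row 4. P = [[1, 6, 9], [3, 7], [4], [8]].
Insert 5: 5 bumps 6 from row 1; 6 bumps 7 from row 2; 7 appends to row 3. P = [[1, 5, 9], [3, 6], [4, 7], [8]].
Insert 2: 2 bumps 5 from row 1; 5 bumps 6 from row 2; 6 bumps 7 from row 3; 7 bumps 8 from row 4; 8 starts row 5. P = [[1, 2, 9], [3, 5], [4, 6], [7], [8]].

So P = [[1, 2, 9], [3, 5], [4, 6], [7], [8]], Q = [[1, 3, 5], [2, 6], [4, 8], [7], [9]].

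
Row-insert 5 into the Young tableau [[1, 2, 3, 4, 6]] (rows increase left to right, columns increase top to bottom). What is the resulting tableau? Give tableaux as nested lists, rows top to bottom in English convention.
[[1, 2, 3, 4, 5], [6]]

In row 1, 5 replaces 6 (the leftmost entry greater than 5); 6 is bumped to row 2. 6 starts a new row 2. The new tableau is [[1, 2, 3, 4, 5], [6]].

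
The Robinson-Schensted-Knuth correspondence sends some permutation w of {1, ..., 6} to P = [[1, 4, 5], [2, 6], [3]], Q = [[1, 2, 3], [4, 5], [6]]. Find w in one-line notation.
Reverse RSK: for i = n, n-1, ..., 1, locate i in Q, remove the corresponding corner cell from P, and reverse-bump its entry up through P; the value ejected from row 1 is w(i).

So w = 3 4 6 2 5 1.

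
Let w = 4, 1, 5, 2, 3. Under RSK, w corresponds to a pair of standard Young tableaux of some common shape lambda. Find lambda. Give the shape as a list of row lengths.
Row-insert each entry into an empty tableau.

After inserting 4: P = [[4]].
After inserting 1: P = [[1], [4]].
After inserting 5: P = [[1, 5], [4]].
After inserting 2: P = [[1, 2], [4, 5]].
After inserting 3: P = [[1, 2, 3], [4, 5]].

The final insertion tableau P = [[1, 2, 3], [4, 5]] has shape [3, 2].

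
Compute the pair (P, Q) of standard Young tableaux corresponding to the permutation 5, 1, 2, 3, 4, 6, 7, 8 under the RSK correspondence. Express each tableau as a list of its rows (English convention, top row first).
Insert each entry of the permutation into P by Schensted row insertion, recording in Q the position of each new cell.

Insert 5: appended to row 1. P = [[5]], Q = [[1]].
Insert 1: 1 bumps 5 from row 1; 5 starts row 2. P = [[1], [5]], Q = [[1], [2]].
Insert 2: appended to row 1. P = [[1, 2], [5]], Q = [[1, 3], [2]].
Insert 3: appended to row 1. P = [[1, 2, 3], [5]], Q = [[1, 3, 4], [2]].
Insert 4: appended to row 1. P = [[1, 2, 3, 4], [5]], Q = [[1, 3, 4, 5], [2]].
Insert 6: appended to row 1. P = [[1, 2, 3, 4, 6], [5]], Q = [[1, 3, 4, 5, 6], [2]].
Insert 7: appended to row 1. P = [[1, 2, 3, 4, 6, 7], [5]], Q = [[1, 3, 4, 5, 6, 7], [2]].
Insert 8: appended to row 1. P = [[1, 2, 3, 4, 6, 7, 8], [5]], Q = [[1, 3, 4, 5, 6, 7, 8], [2]].

So P = [[1, 2, 3, 4, 6, 7, 8], [5]], Q = [[1, 3, 4, 5, 6, 7, 8], [2]].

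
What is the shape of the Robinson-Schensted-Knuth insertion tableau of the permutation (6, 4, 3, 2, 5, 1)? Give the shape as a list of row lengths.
Row-insert each entry into an empty tableau.

After inserting 6: P = [[6]].
After inserting 4: P = [[4], [6]].
After inserting 3: P = [[3], [4], [6]].
After inserting 2: P = [[2], [3], [4], [6]].
After inserting 5: P = [[2, 5], [3], [4], [6]].
After inserting 1: P = [[1, 5], [2], [3], [4], [6]].

The final insertion tableau P = [[1, 5], [2], [3], [4], [6]] has shape [2, 1, 1, 1, 1].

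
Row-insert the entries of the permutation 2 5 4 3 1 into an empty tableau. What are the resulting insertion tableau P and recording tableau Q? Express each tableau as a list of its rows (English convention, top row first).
Insert each entry of the permutation into P by Schensted row insertion, recording in Q the position of each new cell.

After inserting 2: P = [[2]].
After inserting 5: P = [[2, 5]].
After inserting 4: P = [[2, 4], [5]].
After inserting 3: P = [[2, 3], [4], [5]].
After inserting 1: P = [[1, 3], [2], [4], [5]].

So P = [[1, 3], [2], [4], [5]], Q = [[1, 2], [3], [4], [5]].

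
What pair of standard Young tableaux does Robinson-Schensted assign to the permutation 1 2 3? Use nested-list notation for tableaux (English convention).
P = [[1, 2, 3]], Q = [[1, 2, 3]]

Insert each entry of the permutation into P by Schensted row insertion, recording in Q the position of each new cell.

Insert 1: appended to row 1. P = [[1]], Q = [[1]].
Insert 2: appended to row 1. P = [[1, 2]], Q = [[1, 2]].
Insert 3: appended to row 1. P = [[1, 2, 3]], Q = [[1, 2, 3]].

So P = [[1, 2, 3]], Q = [[1, 2, 3]].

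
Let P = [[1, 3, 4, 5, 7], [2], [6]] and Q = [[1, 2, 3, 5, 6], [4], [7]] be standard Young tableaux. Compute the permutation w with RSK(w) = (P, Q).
Reverse RSK: for i = n, n-1, ..., 1, locate i in Q, remove the corresponding corner cell from P, and reverse-bump its entry up through P; the value ejected from row 1 is w(i).

So w = 2 3 6 4 5 7 1.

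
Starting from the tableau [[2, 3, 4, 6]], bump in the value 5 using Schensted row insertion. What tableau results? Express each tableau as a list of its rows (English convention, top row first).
[[2, 3, 4, 5], [6]]

In row 1, 5 replaces 6 (the leftmost entry greater than 5); 6 is bumped to row 2. 6 starts a new row 2. The new tableau is [[2, 3, 4, 5], [6]].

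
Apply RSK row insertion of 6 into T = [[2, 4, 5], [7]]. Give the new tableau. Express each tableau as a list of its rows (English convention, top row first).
6 is larger than every entry of row 1, so it is appended to row 1. The new tableau is [[2, 4, 5, 6], [7]].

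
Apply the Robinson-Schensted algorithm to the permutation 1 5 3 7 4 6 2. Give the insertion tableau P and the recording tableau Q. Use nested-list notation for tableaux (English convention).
Insert each entry of the permutation into P by Schensted row insertion, recording in Q the position of each new cell.

Insert 1: appended to row 1. P = [[1]].
Insert 5: appended to row 1. P = [[1, 5]].
Insert 3: 3 bumps 5 from row 1; 5 starts row 2. P = [[1, 3], [5]].
Insert 7: appended to row 1. P = [[1, 3, 7], [5]].
Insert 4: 4 bumps 7 from row 1; 7 appends to row 2. P = [[1, 3, 4], [5, 7]].
Insert 6: appended to row 1. P = [[1, 3, 4, 6], [5, 7]].
Insert 2: 2 bumps 3 from row 1; 3 bumps 5 from row 2; 5 starts row 3. P = [[1, 2, 4, 6], [3, 7], [5]].

So P = [[1, 2, 4, 6], [3, 7], [5]], Q = [[1, 2, 4, 6], [3, 5], [7]].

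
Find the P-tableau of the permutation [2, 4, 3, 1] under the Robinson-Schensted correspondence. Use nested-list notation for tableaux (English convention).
P = [[1, 3], [2], [4]]

Insert 2: appended to row 1. P = [[2]].
Insert 4: appended to row 1. P = [[2, 4]].
Insert 3: 3 bumps 4 from row 1; 4 starts row 2. P = [[2, 3], [4]].
Insert 1: 1 bumps 2 from row 1; 2 bumps 4 from row 2; 4 starts row 3. P = [[1, 3], [2], [4]].

So P = [[1, 3], [2], [4]].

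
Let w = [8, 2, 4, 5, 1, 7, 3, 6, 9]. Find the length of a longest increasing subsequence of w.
5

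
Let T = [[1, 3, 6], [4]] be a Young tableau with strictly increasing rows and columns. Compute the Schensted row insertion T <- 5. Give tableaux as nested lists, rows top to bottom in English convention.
In row 1, 5 replaces 6 (the leftmost entry greater than 5); 6 is bumped to row 2. 6 is appended to row 2. The new tableau is [[1, 3, 5], [4, 6]].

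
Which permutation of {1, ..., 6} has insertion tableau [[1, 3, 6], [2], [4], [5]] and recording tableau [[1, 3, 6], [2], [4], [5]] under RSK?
Reverse the RSK construction: for i from n down to 1, find the cell of Q containing i, remove the entry at that cell from P, and reverse-bump it up through P; the value ejected from row 1 is w(i).

Step i=6: Q has 6 at row 1, column 3; remove that cell from P, ejecting 6. So w(6) = 6. P is now [[1, 3], [2], [4], [5]].
Step i=5: Q has 5 at row 4, column 1; remove 5 from row 4 of P and reverse-bump: 5 enters row 3 and ejects 4; 4 enters row 2 and ejects 2; 2 enters row 1 and ejects 1. So w(5) = 1. P is now [[2, 3], [4], [5]].
Step i=4: Q has 4 at row 3, column 1; remove 5 from row 3 of P and reverse-bump: 5 enters row 2 and ejects 4; 4 enters row 1 and ejects 3. So w(4) = 3. P is now [[2, 4], [5]].
Step i=3: Q has 3 at row 1, column 2; remove that cell from P, ejecting 4. So w(3) = 4. P is now [[2], [5]].
Step i=2: Q has 2 at row 2, column 1; remove 5 from row 2 of P and reverse-bump: 5 enters row 1 and ejects 2. So w(2) = 2. P is now [[5]].
Step i=1: Q has 1 at row 1, column 1; remove that cell from P, ejecting 5. So w(1) = 5. P is now [].

So w = 5 2 4 3 1 6.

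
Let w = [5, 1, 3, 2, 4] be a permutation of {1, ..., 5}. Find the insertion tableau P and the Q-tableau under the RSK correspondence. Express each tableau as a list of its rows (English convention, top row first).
P = [[1, 2, 4], [3], [5]], Q = [[1, 3, 5], [2], [4]]

Insert each entry of the permutation into P by Schensted row insertion, recording in Q the position of each new cell.

Insert 5: appended to row 1. P = [[5]], Q = [[1]].
Insert 1: 1 bumps 5 from row 1; 5 starts row 2. P = [[1], [5]], Q = [[1], [2]].
Insert 3: appended to row 1. P = [[1, 3], [5]], Q = [[1, 3], [2]].
Insert 2: 2 bumps 3 from row 1; 3 bumps 5 from row 2; 5 starts row 3. P = [[1, 2], [3], [5]], Q = [[1, 3], [2], [4]].
Insert 4: appended to row 1. P = [[1, 2, 4], [3], [5]], Q = [[1, 3, 5], [2], [4]].

So P = [[1, 2, 4], [3], [5]], Q = [[1, 3, 5], [2], [4]].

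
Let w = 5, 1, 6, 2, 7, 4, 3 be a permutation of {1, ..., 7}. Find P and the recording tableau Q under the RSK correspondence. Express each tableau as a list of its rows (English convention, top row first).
Insert each entry of the permutation into P by Schensted row insertion, recording in Q the position of each new cell.

Insert 5: appended to row 1. P = [[5]].
Insert 1: 1 bumps 5 from row 1; 5 starts row 2. P = [[1], [5]].
Insert 6: appended to row 1. P = [[1, 6], [5]].
Insert 2: 2 bumps 6 from row 1; 6 appends to row 2. P = [[1, 2], [5, 6]].
Insert 7: appended to row 1. P = [[1, 2, 7], [5, 6]].
Insert 4: 4 bumps 7 from row 1; 7 appends to row 2. P = [[1, 2, 4], [5, 6, 7]].
Insert 3: 3 bumps 4 from row 1; 4 bumps 5 from row 2; 5 starts row 3. P = [[1, 2, 3], [4, 6, 7], [5]].

So P = [[1, 2, 3], [4, 6, 7], [5]], Q = [[1, 3, 5], [2, 4, 6], [7]].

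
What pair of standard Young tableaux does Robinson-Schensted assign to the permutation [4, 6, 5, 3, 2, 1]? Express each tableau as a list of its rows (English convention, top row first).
P = [[1, 5], [2], [3], [4], [6]], Q = [[1, 2], [3], [4], [5], [6]]

Insert each entry of the permutation into P by Schensted row insertion, recording in Q the position of each new cell.

After inserting 4: P = [[4]].
After inserting 6: P = [[4, 6]].
After inserting 5: P = [[4, 5], [6]].
After inserting 3: P = [[3, 5], [4], [6]].
After inserting 2: P = [[2, 5], [3], [4], [6]].
After inserting 1: P = [[1, 5], [2], [3], [4], [6]].

So P = [[1, 5], [2], [3], [4], [6]], Q = [[1, 2], [3], [4], [5], [6]].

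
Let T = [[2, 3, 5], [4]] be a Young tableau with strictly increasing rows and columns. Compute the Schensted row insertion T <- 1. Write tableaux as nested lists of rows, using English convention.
In row 1, 1 replaces 2 (the leftmost entry greater than 1); 2 is bumped to row 2. In row 2, 2 replaces 4 (the leftmost entry greater than 2); 4 is bumped to row 3. 4 starts a new row 3. The new tableau is [[1, 3, 5], [2], [4]].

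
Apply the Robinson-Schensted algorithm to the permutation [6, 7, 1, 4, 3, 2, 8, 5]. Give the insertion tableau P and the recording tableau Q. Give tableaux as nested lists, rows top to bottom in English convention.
Insert each entry of the permutation into P by Schensted row insertion, recording in Q the position of each new cell.

Insert 6: appended to row 1. P = [[6]], Q = [[1]].
Insert 7: appended to row 1. P = [[6, 7]], Q = [[1, 2]].
Insert 1: 1 bumps 6 from row 1; 6 starts row 2. P = [[1, 7], [6]], Q = [[1, 2], [3]].
Insert 4: 4 bumps 7 from row 1; 7 appends to row 2. P = [[1, 4], [6, 7]], Q = [[1, 2], [3, 4]].
Insert 3: 3 bumps 4 from row 1; 4 bumps 6 from row 2; 6 starts row 3. P = [[1, 3], [4, 7], [6]], Q = [[1, 2], [3, 4], [5]].
Insert 2: 2 bumps 3 from row 1; 3 bumps 4 from row 2; 4 bumps 6 from row 3; 6 starts row 4. P = [[1, 2], [3, 7], [4], [6]], Q = [[1, 2], [3, 4], [5], [6]].
Insert 8: appended to row 1. P = [[1, 2, 8], [3, 7], [4], [6]], Q = [[1, 2, 7], [3, 4], [5], [6]].
Insert 5: 5 bumps 8 from row 1; 8 appends to row 2. P = [[1, 2, 5], [3, 7, 8], [4], [6]], Q = [[1, 2, 7], [3, 4, 8], [5], [6]].

So P = [[1, 2, 5], [3, 7, 8], [4], [6]], Q = [[1, 2, 7], [3, 4, 8], [5], [6]].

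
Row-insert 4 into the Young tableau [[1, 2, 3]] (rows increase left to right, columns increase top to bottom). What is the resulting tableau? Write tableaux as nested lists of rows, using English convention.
4 is larger than every entry of row 1, so it is appended to row 1. The new tableau is [[1, 2, 3, 4]].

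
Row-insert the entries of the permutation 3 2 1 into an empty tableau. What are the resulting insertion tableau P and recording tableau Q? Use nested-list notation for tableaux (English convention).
Insert each entry of the permutation into P by Schensted row insertion, recording in Q the position of each new cell.

Insert 3: appended to row 1. P = [[3]].
Insert 2: 2 bumps 3 from row 1; 3 starts row 2. P = [[2], [3]].
Insert 1: 1 bumps 2 from row 1; 2 bumps 3 from row 2; 3 starts row 3. P = [[1], [2], [3]].

So P = [[1], [2], [3]], Q = [[1], [2], [3]].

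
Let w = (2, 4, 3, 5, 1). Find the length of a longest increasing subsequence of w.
3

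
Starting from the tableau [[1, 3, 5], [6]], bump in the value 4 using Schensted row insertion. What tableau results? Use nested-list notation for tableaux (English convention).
In row 1, 4 replaces 5 (the leftmost entry greater than 4); 5 is bumped to row 2. In row 2, 5 replaces 6 (the leftmost entry greater than 5); 6 is bumped to row 3. 6 starts a new row 3. The new tableau is [[1, 3, 4], [5], [6]].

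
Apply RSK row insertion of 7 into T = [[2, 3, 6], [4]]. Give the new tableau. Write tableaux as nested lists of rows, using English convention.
[[2, 3, 6, 7], [4]]

7 is larger than every entry of row 1, so it is appended to row 1. The new tableau is [[2, 3, 6, 7], [4]].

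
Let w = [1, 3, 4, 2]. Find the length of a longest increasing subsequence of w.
3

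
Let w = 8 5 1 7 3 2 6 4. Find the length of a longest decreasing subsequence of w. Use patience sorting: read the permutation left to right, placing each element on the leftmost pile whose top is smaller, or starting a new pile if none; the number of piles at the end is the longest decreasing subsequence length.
8: new pile. tops = [8]
5: new pile. tops = [8, 5]
1: new pile. tops = [8, 5, 1]
7: onto pile 2 (replacing 5). tops = [8, 7, 1]
3: onto pile 3 (replacing 1). tops = [8, 7, 3]
2: new pile. tops = [8, 7, 3, 2]
6: onto pile 3 (replacing 3). tops = [8, 7, 6, 2]
4: onto pile 4 (replacing 2). tops = [8, 7, 6, 4]

4 piles, so the longest decreasing subsequence has length 4.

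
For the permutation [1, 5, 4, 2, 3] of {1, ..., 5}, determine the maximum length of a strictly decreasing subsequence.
3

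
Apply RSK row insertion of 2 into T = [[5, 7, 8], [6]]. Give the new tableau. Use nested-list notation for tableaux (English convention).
[[2, 7, 8], [5], [6]]

In row 1, 2 replaces 5 (the leftmost entry greater than 2); 5 is bumped to row 2. In row 2, 5 replaces 6 (the leftmost entry greater than 5); 6 is bumped to row 3. 6 starts a new row 3. The new tableau is [[2, 7, 8], [5], [6]].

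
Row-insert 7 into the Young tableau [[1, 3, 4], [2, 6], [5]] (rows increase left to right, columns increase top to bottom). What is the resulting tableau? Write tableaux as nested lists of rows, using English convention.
[[1, 3, 4, 7], [2, 6], [5]]

7 is larger than every entry of row 1, so it is appended to row 1. The new tableau is [[1, 3, 4, 7], [2, 6], [5]].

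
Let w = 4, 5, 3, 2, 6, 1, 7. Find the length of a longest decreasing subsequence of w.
4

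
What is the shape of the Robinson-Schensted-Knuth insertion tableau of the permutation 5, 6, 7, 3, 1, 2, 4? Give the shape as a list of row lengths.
Row-insert each entry into an empty tableau.

After inserting 5: P = [[5]].
After inserting 6: P = [[5, 6]].
After inserting 7: P = [[5, 6, 7]].
After inserting 3: P = [[3, 6, 7], [5]].
After inserting 1: P = [[1, 6, 7], [3], [5]].
After inserting 2: P = [[1, 2, 7], [3, 6], [5]].
After inserting 4: P = [[1, 2, 4], [3, 6, 7], [5]].

The final insertion tableau P = [[1, 2, 4], [3, 6, 7], [5]] has shape [3, 3, 1].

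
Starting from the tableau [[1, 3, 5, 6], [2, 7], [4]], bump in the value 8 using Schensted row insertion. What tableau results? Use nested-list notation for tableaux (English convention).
[[1, 3, 5, 6, 8], [2, 7], [4]]

8 is larger than every entry of row 1, so it is appended to row 1. The new tableau is [[1, 3, 5, 6, 8], [2, 7], [4]].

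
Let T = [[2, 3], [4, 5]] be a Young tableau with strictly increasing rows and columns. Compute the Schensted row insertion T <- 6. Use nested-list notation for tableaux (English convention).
6 is larger than every entry of row 1, so it is appended to row 1. The new tableau is [[2, 3, 6], [4, 5]].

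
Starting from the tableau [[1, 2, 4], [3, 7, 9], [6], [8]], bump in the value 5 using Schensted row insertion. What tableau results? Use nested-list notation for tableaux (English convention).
5 is larger than every entry of row 1, so it is appended to row 1. The new tableau is [[1, 2, 4, 5], [3, 7, 9], [6], [8]].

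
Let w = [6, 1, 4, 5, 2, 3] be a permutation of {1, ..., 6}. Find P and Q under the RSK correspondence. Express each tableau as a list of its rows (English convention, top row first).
Insert each entry of the permutation into P by Schensted row insertion, recording in Q the position of each new cell.

Insert 6: appended to row 1. P = [[6]], Q = [[1]].
Insert 1: 1 bumps 6 from row 1; 6 starts row 2. P = [[1], [6]], Q = [[1], [2]].
Insert 4: appended to row 1. P = [[1, 4], [6]], Q = [[1, 3], [2]].
Insert 5: appended to row 1. P = [[1, 4, 5], [6]], Q = [[1, 3, 4], [2]].
Insert 2: 2 bumps 4 from row 1; 4 bumps 6 from row 2; 6 starts row 3. P = [[1, 2, 5], [4], [6]], Q = [[1, 3, 4], [2], [5]].
Insert 3: 3 bumps 5 from row 1; 5 appends to row 2. P = [[1, 2, 3], [4, 5], [6]], Q = [[1, 3, 4], [2, 6], [5]].

So P = [[1, 2, 3], [4, 5], [6]], Q = [[1, 3, 4], [2, 6], [5]].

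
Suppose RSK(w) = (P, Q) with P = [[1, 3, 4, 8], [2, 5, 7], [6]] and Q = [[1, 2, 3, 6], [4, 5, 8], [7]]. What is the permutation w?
2 6 7 1 5 8 3 4

Reverse the RSK construction: for i from n down to 1, find the cell of Q containing i, remove the entry at that cell from P, and reverse-bump it up through P; the value ejected from row 1 is w(i).

Step i=8: Q has 8 at row 2, column 3; remove 7 from row 2 of P and reverse-bump: 7 enters row 1 and ejects 4. So w(8) = 4. P is now [[1, 3, 7, 8], [2, 5], [6]].
Step i=7: Q has 7 at row 3, column 1; remove 6 from row 3 of P and reverse-bump: 6 enters row 2 and ejects 5; 5 enters row 1 and ejects 3. So w(7) = 3. P is now [[1, 5, 7, 8], [2, 6]].
Step i=6: Q has 6 at row 1, column 4; remove that cell from P, ejecting 8. So w(6) = 8. P is now [[1, 5, 7], [2, 6]].
Step i=5: Q has 5 at row 2, column 2; remove 6 from row 2 of P and reverse-bump: 6 enters row 1 and ejects 5. So w(5) = 5. P is now [[1, 6, 7], [2]].
Step i=4: Q has 4 at row 2, column 1; remove 2 from row 2 of P and reverse-bump: 2 enters row 1 and ejects 1. So w(4) = 1. P is now [[2, 6, 7]].
Step i=3: Q has 3 at row 1, column 3; remove that cell from P, ejecting 7. So w(3) = 7. P is now [[2, 6]].
Step i=2: Q has 2 at row 1, column 2; remove that cell from P, ejecting 6. So w(2) = 6. P is now [[2]].
Step i=1: Q has 1 at row 1, column 1; remove that cell from P, ejecting 2. So w(1) = 2. P is now [].

So w = 2 6 7 1 5 8 3 4.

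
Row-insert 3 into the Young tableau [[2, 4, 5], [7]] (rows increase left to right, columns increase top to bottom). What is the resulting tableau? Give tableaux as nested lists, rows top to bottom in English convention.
[[2, 3, 5], [4], [7]]

In row 1, 3 replaces 4 (the leftmost entry greater than 3); 4 is bumped to row 2. In row 2, 4 replaces 7 (the leftmost entry greater than 4); 7 is bumped to row 3. 7 starts a new row 3. The new tableau is [[2, 3, 5], [4], [7]].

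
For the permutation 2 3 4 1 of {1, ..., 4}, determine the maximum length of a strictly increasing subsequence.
3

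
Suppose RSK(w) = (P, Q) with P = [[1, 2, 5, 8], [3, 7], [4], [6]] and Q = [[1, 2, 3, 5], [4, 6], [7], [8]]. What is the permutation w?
1 6 7 4 8 5 3 2

Reverse the RSK construction: for i from n down to 1, find the cell of Q containing i, remove the entry at that cell from P, and reverse-bump it up through P; the value ejected from row 1 is w(i).

Step i=8: Q has 8 at row 4, column 1; remove 6 from row 4 of P and reverse-bump: 6 enters row 3 and ejects 4; 4 enters row 2 and ejects 3; 3 enters row 1 and ejects 2. So w(8) = 2. P is now [[1, 3, 5, 8], [4, 7], [6]].
Step i=7: Q has 7 at row 3, column 1; remove 6 from row 3 of P and reverse-bump: 6 enters row 2 and ejects 4; 4 enters row 1 and ejects 3. So w(7) = 3. P is now [[1, 4, 5, 8], [6, 7]].
Step i=6: Q has 6 at row 2, column 2; remove 7 from row 2 of P and reverse-bump: 7 enters row 1 and ejects 5. So w(6) = 5. P is now [[1, 4, 7, 8], [6]].
Step i=5: Q has 5 at row 1, column 4; remove that cell from P, ejecting 8. So w(5) = 8. P is now [[1, 4, 7], [6]].
Step i=4: Q has 4 at row 2, column 1; remove 6 from row 2 of P and reverse-bump: 6 enters row 1 and ejects 4. So w(4) = 4. P is now [[1, 6, 7]].
Step i=3: Q has 3 at row 1, column 3; remove that cell from P, ejecting 7. So w(3) = 7. P is now [[1, 6]].
Step i=2: Q has 2 at row 1, column 2; remove that cell from P, ejecting 6. So w(2) = 6. P is now [[1]].
Step i=1: Q has 1 at row 1, column 1; remove that cell from P, ejecting 1. So w(1) = 1. P is now [].

So w = 1 6 7 4 8 5 3 2.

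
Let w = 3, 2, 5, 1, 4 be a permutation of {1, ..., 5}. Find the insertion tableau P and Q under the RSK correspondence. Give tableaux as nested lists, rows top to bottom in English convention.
P = [[1, 4], [2, 5], [3]], Q = [[1, 3], [2, 5], [4]]

Insert each entry of the permutation into P by Schensted row insertion, recording in Q the position of each new cell.

Insert 3: appended to row 1. P = [[3]].
Insert 2: 2 bumps 3 from row 1; 3 starts row 2. P = [[2], [3]].
Insert 5: appended to row 1. P = [[2, 5], [3]].
Insert 1: 1 bumps 2 from row 1; 2 bumps 3 from row 2; 3 starts row 3. P = [[1, 5], [2], [3]].
Insert 4: 4 bumps 5 from row 1; 5 appends to row 2. P = [[1, 4], [2, 5], [3]].

So P = [[1, 4], [2, 5], [3]], Q = [[1, 3], [2, 5], [4]].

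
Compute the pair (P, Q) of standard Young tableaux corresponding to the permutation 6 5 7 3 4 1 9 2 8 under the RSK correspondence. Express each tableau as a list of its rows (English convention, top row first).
Insert each entry of the permutation into P by Schensted row insertion, recording in Q the position of each new cell.

Insert 6: appended to row 1. P = [[6]], Q = [[1]].
Insert 5: 5 bumps 6 from row 1; 6 starts row 2. P = [[5], [6]], Q = [[1], [2]].
Insert 7: appended to row 1. P = [[5, 7], [6]], Q = [[1, 3], [2]].
Insert 3: 3 bumps 5 from row 1; 5 bumps 6 from row 2; 6 starts row 3. P = [[3, 7], [5], [6]], Q = [[1, 3], [2], [4]].
Insert 4: 4 bumps 7 from row 1; 7 appends to row 2. P = [[3, 4], [5, 7], [6]], Q = [[1, 3], [2, 5], [4]].
Insert 1: 1 bumps 3 from row 1; 3 bumps 5 from row 2; 5 bumps 6 from row 3; 6 starts row 4. P = [[1, 4], [3, 7], [5], [6]], Q = [[1, 3], [2, 5], [4], [6]].
Insert 9: appended to row 1. P = [[1, 4, 9], [3, 7], [5], [6]], Q = [[1, 3, 7], [2, 5], [4], [6]].
Insert 2: 2 bumps 4 from row 1; 4 bumps 7 from row 2; 7 appends to row 3. P = [[1, 2, 9], [3, 4], [5, 7], [6]], Q = [[1, 3, 7], [2, 5], [4, 8], [6]].
Insert 8: 8 bumps 9 from row 1; 9 appends to row 2. P = [[1, 2, 8], [3, 4, 9], [5, 7], [6]], Q = [[1, 3, 7], [2, 5, 9], [4, 8], [6]].

So P = [[1, 2, 8], [3, 4, 9], [5, 7], [6]], Q = [[1, 3, 7], [2, 5, 9], [4, 8], [6]].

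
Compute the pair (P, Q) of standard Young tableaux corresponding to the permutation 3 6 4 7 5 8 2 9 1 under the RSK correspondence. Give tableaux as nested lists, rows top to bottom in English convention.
Insert each entry of the permutation into P by Schensted row insertion, recording in Q the position of each new cell.

Insert 3: appended to row 1. P = [[3]], Q = [[1]].
Insert 6: appended to row 1. P = [[3, 6]], Q = [[1, 2]].
Insert 4: 4 bumps 6 from row 1; 6 starts row 2. P = [[3, 4], [6]], Q = [[1, 2], [3]].
Insert 7: appended to row 1. P = [[3, 4, 7], [6]], Q = [[1, 2, 4], [3]].
Insert 5: 5 bumps 7 from row 1; 7 appends to row 2. P = [[3, 4, 5], [6, 7]], Q = [[1, 2, 4], [3, 5]].
Insert 8: appended to row 1. P = [[3, 4, 5, 8], [6, 7]], Q = [[1, 2, 4, 6], [3, 5]].
Insert 2: 2 bumps 3 from row 1; 3 bumps 6 from row 2; 6 starts row 3. P = [[2, 4, 5, 8], [3, 7], [6]], Q = [[1, 2, 4, 6], [3, 5], [7]].
Insert 9: appended to row 1. P = [[2, 4, 5, 8, 9], [3, 7], [6]], Q = [[1, 2, 4, 6, 8], [3, 5], [7]].
Insert 1: 1 bumps 2 from row 1; 2 bumps 3 from row 2; 3 bumps 6 from row 3; 6 starts row 4. P = [[1, 4, 5, 8, 9], [2, 7], [3], [6]], Q = [[1, 2, 4, 6, 8], [3, 5], [7], [9]].

So P = [[1, 4, 5, 8, 9], [2, 7], [3], [6]], Q = [[1, 2, 4, 6, 8], [3, 5], [7], [9]].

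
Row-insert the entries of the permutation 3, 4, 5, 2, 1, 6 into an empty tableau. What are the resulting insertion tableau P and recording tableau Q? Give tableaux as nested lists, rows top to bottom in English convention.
Insert each entry of the permutation into P by Schensted row insertion, recording in Q the position of each new cell.

After inserting 3: P = [[3]].
After inserting 4: P = [[3, 4]].
After inserting 5: P = [[3, 4, 5]].
After inserting 2: P = [[2, 4, 5], [3]].
After inserting 1: P = [[1, 4, 5], [2], [3]].
After inserting 6: P = [[1, 4, 5, 6], [2], [3]].

So P = [[1, 4, 5, 6], [2], [3]], Q = [[1, 2, 3, 6], [4], [5]].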